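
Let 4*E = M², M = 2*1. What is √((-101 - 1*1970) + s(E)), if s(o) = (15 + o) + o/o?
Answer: I*√2054 ≈ 45.321*I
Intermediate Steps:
M = 2
E = 1 (E = (¼)*2² = (¼)*4 = 1)
s(o) = 16 + o (s(o) = (15 + o) + 1 = 16 + o)
√((-101 - 1*1970) + s(E)) = √((-101 - 1*1970) + (16 + 1)) = √((-101 - 1970) + 17) = √(-2071 + 17) = √(-2054) = I*√2054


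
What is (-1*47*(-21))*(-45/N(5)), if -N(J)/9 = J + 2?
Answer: 705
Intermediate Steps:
N(J) = -18 - 9*J (N(J) = -9*(J + 2) = -9*(2 + J) = -18 - 9*J)
(-1*47*(-21))*(-45/N(5)) = (-1*47*(-21))*(-45/(-18 - 9*5)) = (-47*(-21))*(-45/(-18 - 45)) = 987*(-45/(-63)) = 987*(-45*(-1/63)) = 987*(5/7) = 705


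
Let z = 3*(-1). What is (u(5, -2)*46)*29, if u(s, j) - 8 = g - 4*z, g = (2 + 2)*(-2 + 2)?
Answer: 26680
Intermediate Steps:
z = -3
g = 0 (g = 4*0 = 0)
u(s, j) = 20 (u(s, j) = 8 + (0 - 4*(-3)) = 8 + (0 + 12) = 8 + 12 = 20)
(u(5, -2)*46)*29 = (20*46)*29 = 920*29 = 26680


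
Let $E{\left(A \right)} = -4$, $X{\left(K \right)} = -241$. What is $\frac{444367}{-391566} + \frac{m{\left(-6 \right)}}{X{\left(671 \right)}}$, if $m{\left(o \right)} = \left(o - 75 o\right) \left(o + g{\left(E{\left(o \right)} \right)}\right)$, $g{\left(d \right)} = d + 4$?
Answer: $\frac{133719911}{13481058} \approx 9.9191$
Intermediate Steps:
$g{\left(d \right)} = 4 + d$
$m{\left(o \right)} = - 74 o^{2}$ ($m{\left(o \right)} = \left(o - 75 o\right) \left(o + \left(4 - 4\right)\right) = - 74 o \left(o + 0\right) = - 74 o o = - 74 o^{2}$)
$\frac{444367}{-391566} + \frac{m{\left(-6 \right)}}{X{\left(671 \right)}} = \frac{444367}{-391566} + \frac{\left(-74\right) \left(-6\right)^{2}}{-241} = 444367 \left(- \frac{1}{391566}\right) + \left(-74\right) 36 \left(- \frac{1}{241}\right) = - \frac{63481}{55938} - - \frac{2664}{241} = - \frac{63481}{55938} + \frac{2664}{241} = \frac{133719911}{13481058}$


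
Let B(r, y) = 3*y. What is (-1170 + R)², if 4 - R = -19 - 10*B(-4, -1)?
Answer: 1385329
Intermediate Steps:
R = -7 (R = 4 - (-19 - 30*(-1)) = 4 - (-19 - 10*(-3)) = 4 - (-19 + 30) = 4 - 1*11 = 4 - 11 = -7)
(-1170 + R)² = (-1170 - 7)² = (-1177)² = 1385329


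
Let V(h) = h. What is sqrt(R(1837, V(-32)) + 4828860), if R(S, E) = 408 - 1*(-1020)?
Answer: 4*sqrt(301893) ≈ 2197.8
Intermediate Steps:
R(S, E) = 1428 (R(S, E) = 408 + 1020 = 1428)
sqrt(R(1837, V(-32)) + 4828860) = sqrt(1428 + 4828860) = sqrt(4830288) = 4*sqrt(301893)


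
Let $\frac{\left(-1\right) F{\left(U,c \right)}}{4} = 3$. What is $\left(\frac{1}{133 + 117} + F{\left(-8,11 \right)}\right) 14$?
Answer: $- \frac{20993}{125} \approx -167.94$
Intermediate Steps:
$F{\left(U,c \right)} = -12$ ($F{\left(U,c \right)} = \left(-4\right) 3 = -12$)
$\left(\frac{1}{133 + 117} + F{\left(-8,11 \right)}\right) 14 = \left(\frac{1}{133 + 117} - 12\right) 14 = \left(\frac{1}{250} - 12\right) 14 = \left(- \frac{2999}{250}\right) 14 = - \frac{20993}{125}$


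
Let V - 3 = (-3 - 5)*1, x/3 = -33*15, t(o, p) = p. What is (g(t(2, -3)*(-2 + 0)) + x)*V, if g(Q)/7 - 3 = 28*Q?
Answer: 1440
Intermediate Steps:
x = -1485 (x = 3*(-33*15) = 3*(-495) = -1485)
g(Q) = 21 + 196*Q (g(Q) = 21 + 7*(28*Q) = 21 + 196*Q)
V = -5 (V = 3 + (-3 - 5)*1 = 3 - 8*1 = 3 - 8 = -5)
(g(t(2, -3)*(-2 + 0)) + x)*V = ((21 + 196*(-3*(-2 + 0))) - 1485)*(-5) = ((21 + 196*(-3*(-2))) - 1485)*(-5) = ((21 + 196*6) - 1485)*(-5) = ((21 + 1176) - 1485)*(-5) = (1197 - 1485)*(-5) = -288*(-5) = 1440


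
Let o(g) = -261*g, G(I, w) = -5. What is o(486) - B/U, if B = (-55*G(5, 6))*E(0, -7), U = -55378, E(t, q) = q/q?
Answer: -7024477513/55378 ≈ -1.2685e+5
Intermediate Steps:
E(t, q) = 1
B = 275 (B = -55*(-5)*1 = 275*1 = 275)
o(486) - B/U = -261*486 - 275/(-55378) = -126846 - 275*(-1)/55378 = -126846 - 1*(-275/55378) = -126846 + 275/55378 = -7024477513/55378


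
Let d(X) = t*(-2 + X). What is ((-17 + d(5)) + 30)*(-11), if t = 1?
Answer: -176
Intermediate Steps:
d(X) = -2 + X (d(X) = 1*(-2 + X) = -2 + X)
((-17 + d(5)) + 30)*(-11) = ((-17 + (-2 + 5)) + 30)*(-11) = ((-17 + 3) + 30)*(-11) = (-14 + 30)*(-11) = 16*(-11) = -176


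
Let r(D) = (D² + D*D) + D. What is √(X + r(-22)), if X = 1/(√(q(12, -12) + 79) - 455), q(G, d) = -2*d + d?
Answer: √(40509215461806 - 206934*√91)/206934 ≈ 30.757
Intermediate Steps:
q(G, d) = -d
r(D) = D + 2*D² (r(D) = (D² + D²) + D = 2*D² + D = D + 2*D²)
X = 1/(-455 + √91) (X = 1/(√(-1*(-12) + 79) - 455) = 1/(√(12 + 79) - 455) = 1/(√91 - 455) = 1/(-455 + √91) ≈ -0.0022449)
√(X + r(-22)) = √((-5/2274 - √91/206934) - 22*(1 + 2*(-22))) = √((-5/2274 - √91/206934) - 22*(1 - 44)) = √((-5/2274 - √91/206934) - 22*(-43)) = √((-5/2274 - √91/206934) + 946) = √(2151199/2274 - √91/206934)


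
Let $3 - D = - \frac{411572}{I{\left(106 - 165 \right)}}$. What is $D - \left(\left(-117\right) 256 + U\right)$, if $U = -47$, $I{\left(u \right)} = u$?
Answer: $\frac{1358546}{59} \approx 23026.0$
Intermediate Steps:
$D = - \frac{411395}{59}$ ($D = 3 - - \frac{411572}{106 - 165} = 3 - - \frac{411572}{-59} = 3 - \left(-411572\right) \left(- \frac{1}{59}\right) = 3 - \frac{411572}{59} = - \frac{411395}{59} \approx -6972.8$)
$D - \left(\left(-117\right) 256 + U\right) = - \frac{411395}{59} - \left(\left(-117\right) 256 - 47\right) = - \frac{411395}{59} - \left(-29952 - 47\right) = - \frac{411395}{59} - -29999 = - \frac{411395}{59} + 29999 = \frac{1358546}{59}$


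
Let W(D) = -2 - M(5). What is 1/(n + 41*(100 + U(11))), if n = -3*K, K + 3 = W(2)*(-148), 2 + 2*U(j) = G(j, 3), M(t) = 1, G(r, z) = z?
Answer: 2/5595 ≈ 0.00035746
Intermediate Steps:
U(j) = ½ (U(j) = -1 + (½)*3 = -1 + 3/2 = ½)
W(D) = -3 (W(D) = -2 - 1*1 = -2 - 1 = -3)
K = 441 (K = -3 - 3*(-148) = -3 + 444 = 441)
n = -1323 (n = -3*441 = -1323)
1/(n + 41*(100 + U(11))) = 1/(-1323 + 41*(100 + ½)) = 1/(-1323 + 41*(201/2)) = 1/(-1323 + 8241/2) = 1/(5595/2) = 2/5595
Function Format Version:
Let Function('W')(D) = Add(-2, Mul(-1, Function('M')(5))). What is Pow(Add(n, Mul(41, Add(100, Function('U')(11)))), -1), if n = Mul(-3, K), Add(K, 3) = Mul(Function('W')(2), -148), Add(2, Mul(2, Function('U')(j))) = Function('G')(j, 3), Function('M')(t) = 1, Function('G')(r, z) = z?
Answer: Rational(2, 5595) ≈ 0.00035746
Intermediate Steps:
Function('U')(j) = Rational(1, 2) (Function('U')(j) = Add(-1, Mul(Rational(1, 2), 3)) = Add(-1, Rational(3, 2)) = Rational(1, 2))
Function('W')(D) = -3 (Function('W')(D) = Add(-2, Mul(-1, 1)) = Add(-2, -1) = -3)
K = 441 (K = Add(-3, Mul(-3, -148)) = Add(-3, 444) = 441)
n = -1323 (n = Mul(-3, 441) = -1323)
Pow(Add(n, Mul(41, Add(100, Function('U')(11)))), -1) = Pow(Add(-1323, Mul(41, Add(100, Rational(1, 2)))), -1) = Pow(Add(-1323, Mul(41, Rational(201, 2))), -1) = Pow(Add(-1323, Rational(8241, 2)), -1) = Pow(Rational(5595, 2), -1) = Rational(2, 5595)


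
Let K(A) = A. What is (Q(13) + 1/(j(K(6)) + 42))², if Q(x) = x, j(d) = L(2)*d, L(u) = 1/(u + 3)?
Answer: 7912969/46656 ≈ 169.60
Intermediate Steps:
L(u) = 1/(3 + u)
j(d) = d/5 (j(d) = d/(3 + 2) = d/5)
(Q(13) + 1/(j(K(6)) + 42))² = (13 + 1/((⅕)*6 + 42))² = (13 + 1/(6/5 + 42))² = (13 + 1/(216/5))² = (13 + 5/216)² = (2813/216)² = 7912969/46656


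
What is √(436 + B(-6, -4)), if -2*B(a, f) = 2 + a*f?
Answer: 3*√47 ≈ 20.567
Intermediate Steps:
B(a, f) = -1 - a*f/2 (B(a, f) = -(2 + a*f)/2 = -1 - a*f/2)
√(436 + B(-6, -4)) = √(436 + (-1 - ½*(-6)*(-4))) = √(436 + (-1 - 12)) = √(436 - 13) = √423 = 3*√47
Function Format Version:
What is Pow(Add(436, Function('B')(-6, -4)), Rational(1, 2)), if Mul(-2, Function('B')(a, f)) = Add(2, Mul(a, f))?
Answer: Mul(3, Pow(47, Rational(1, 2))) ≈ 20.567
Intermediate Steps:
Function('B')(a, f) = Add(-1, Mul(Rational(-1, 2), a, f)) (Function('B')(a, f) = Mul(Rational(-1, 2), Add(2, Mul(a, f))) = Add(-1, Mul(Rational(-1, 2), a, f)))
Pow(Add(436, Function('B')(-6, -4)), Rational(1, 2)) = Pow(Add(436, Add(-1, Mul(Rational(-1, 2), -6, -4))), Rational(1, 2)) = Pow(Add(436, Add(-1, -12)), Rational(1, 2)) = Pow(Add(436, -13), Rational(1, 2)) = Pow(423, Rational(1, 2)) = Mul(3, Pow(47, Rational(1, 2)))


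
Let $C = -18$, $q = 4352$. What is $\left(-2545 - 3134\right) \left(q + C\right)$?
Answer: $-24612786$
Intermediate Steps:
$\left(-2545 - 3134\right) \left(q + C\right) = \left(-2545 - 3134\right) \left(4352 - 18\right) = \left(-5679\right) 4334 = -24612786$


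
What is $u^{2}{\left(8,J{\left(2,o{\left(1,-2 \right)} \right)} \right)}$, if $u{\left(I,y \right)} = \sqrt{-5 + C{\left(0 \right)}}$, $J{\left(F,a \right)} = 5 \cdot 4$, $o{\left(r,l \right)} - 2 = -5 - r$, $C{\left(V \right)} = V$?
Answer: $-5$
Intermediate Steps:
$o{\left(r,l \right)} = -3 - r$ ($o{\left(r,l \right)} = 2 - \left(5 + r\right) = -3 - r$)
$J{\left(F,a \right)} = 20$
$u{\left(I,y \right)} = i \sqrt{5}$ ($u{\left(I,y \right)} = \sqrt{-5 + 0} = \sqrt{-5} = i \sqrt{5}$)
$u^{2}{\left(8,J{\left(2,o{\left(1,-2 \right)} \right)} \right)} = \left(i \sqrt{5}\right)^{2} = -5$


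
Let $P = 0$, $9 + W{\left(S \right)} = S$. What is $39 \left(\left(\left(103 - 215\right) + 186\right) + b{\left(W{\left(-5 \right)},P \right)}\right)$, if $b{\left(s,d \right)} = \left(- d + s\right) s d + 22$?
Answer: $3744$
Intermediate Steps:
$W{\left(S \right)} = -9 + S$
$b{\left(s,d \right)} = 22 + d s \left(s - d\right)$ ($b{\left(s,d \right)} = \left(s - d\right) s d + 22 = s \left(s - d\right) d + 22 = d s \left(s - d\right) + 22 = 22 + d s \left(s - d\right)$)
$39 \left(\left(\left(103 - 215\right) + 186\right) + b{\left(W{\left(-5 \right)},P \right)}\right) = 39 \left(\left(\left(103 - 215\right) + 186\right) + \left(22 + 0 \left(-9 - 5\right)^{2} - \left(-9 - 5\right) 0^{2}\right)\right) = 39 \left(\left(-112 + 186\right) + \left(22 + 0 \left(-14\right)^{2} - \left(-14\right) 0\right)\right) = 39 \left(74 + \left(22 + 0 \cdot 196 + 0\right)\right) = 39 \left(74 + \left(22 + 0 + 0\right)\right) = 39 \left(74 + 22\right) = 39 \cdot 96 = 3744$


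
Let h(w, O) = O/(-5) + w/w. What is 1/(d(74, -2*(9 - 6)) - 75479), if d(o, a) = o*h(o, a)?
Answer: -5/376581 ≈ -1.3277e-5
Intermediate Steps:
h(w, O) = 1 - O/5 (h(w, O) = O*(-⅕) + 1 = -O/5 + 1 = 1 - O/5)
d(o, a) = o*(1 - a/5)
1/(d(74, -2*(9 - 6)) - 75479) = 1/((⅕)*74*(5 - (-2)*(9 - 6)) - 75479) = 1/((⅕)*74*(5 - (-2)*3) - 75479) = 1/((⅕)*74*(5 - 1*(-6)) - 75479) = 1/((⅕)*74*(5 + 6) - 75479) = 1/((⅕)*74*11 - 75479) = 1/(814/5 - 75479) = 1/(-376581/5) = -5/376581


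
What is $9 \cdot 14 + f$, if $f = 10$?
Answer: $136$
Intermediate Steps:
$9 \cdot 14 + f = 9 \cdot 14 + 10 = 126 + 10 = 136$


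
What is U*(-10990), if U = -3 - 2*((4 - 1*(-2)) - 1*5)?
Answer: 54950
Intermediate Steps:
U = -5 (U = -3 - 2*((4 + 2) - 5) = -3 - 2*(6 - 5) = -3 - 2*1 = -3 - 2 = -5)
U*(-10990) = -5*(-10990) = 54950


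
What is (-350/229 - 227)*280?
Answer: -14653240/229 ≈ -63988.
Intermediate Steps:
(-350/229 - 227)*280 = -52333/229*280 = -14653240/229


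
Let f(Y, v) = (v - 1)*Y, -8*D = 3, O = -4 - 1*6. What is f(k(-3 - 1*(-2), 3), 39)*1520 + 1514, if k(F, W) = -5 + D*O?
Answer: -70686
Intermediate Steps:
O = -10 (O = -4 - 6 = -10)
D = -3/8 (D = -1/8*3 = -3/8 ≈ -0.37500)
k(F, W) = -5/4 (k(F, W) = -5 - 3/8*(-10) = -5 + 15/4 = -5/4)
f(Y, v) = Y*(-1 + v) (f(Y, v) = (-1 + v)*Y = Y*(-1 + v))
f(k(-3 - 1*(-2), 3), 39)*1520 + 1514 = -5*(-1 + 39)/4*1520 + 1514 = -5/4*38*1520 + 1514 = -95/2*1520 + 1514 = -72200 + 1514 = -70686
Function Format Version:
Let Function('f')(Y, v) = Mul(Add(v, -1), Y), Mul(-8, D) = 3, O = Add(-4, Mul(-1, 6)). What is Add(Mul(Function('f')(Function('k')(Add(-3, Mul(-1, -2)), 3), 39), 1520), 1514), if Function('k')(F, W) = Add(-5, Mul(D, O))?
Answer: -70686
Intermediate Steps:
O = -10 (O = Add(-4, -6) = -10)
D = Rational(-3, 8) (D = Mul(Rational(-1, 8), 3) = Rational(-3, 8) ≈ -0.37500)
Function('k')(F, W) = Rational(-5, 4) (Function('k')(F, W) = Add(-5, Mul(Rational(-3, 8), -10)) = Add(-5, Rational(15, 4)) = Rational(-5, 4))
Function('f')(Y, v) = Mul(Y, Add(-1, v)) (Function('f')(Y, v) = Mul(Add(-1, v), Y) = Mul(Y, Add(-1, v)))
Add(Mul(Function('f')(Function('k')(Add(-3, Mul(-1, -2)), 3), 39), 1520), 1514) = Add(Mul(Mul(Rational(-5, 4), Add(-1, 39)), 1520), 1514) = Add(Mul(Mul(Rational(-5, 4), 38), 1520), 1514) = Add(Mul(Rational(-95, 2), 1520), 1514) = Add(-72200, 1514) = -70686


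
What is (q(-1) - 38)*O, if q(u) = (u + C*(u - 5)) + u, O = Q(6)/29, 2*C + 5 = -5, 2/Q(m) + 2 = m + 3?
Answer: -20/203 ≈ -0.098522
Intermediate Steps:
Q(m) = 2/(1 + m) (Q(m) = 2/(-2 + (m + 3)) = 2/(-2 + (3 + m)) = 2/(1 + m))
C = -5 (C = -5/2 + (1/2)*(-5) = -5/2 - 5/2 = -5)
O = 2/203 (O = (2/(1 + 6))/29 = (2/7)*(1/29) = 2/203 ≈ 0.0098522)
q(u) = 25 - 3*u (q(u) = (u - 5*(u - 5)) + u = (u - 5*(-5 + u)) + u = (u + (25 - 5*u)) + u = (25 - 4*u) + u = 25 - 3*u)
(q(-1) - 38)*O = ((25 - 3*(-1)) - 38)*(2/203) = ((25 + 3) - 38)*(2/203) = (28 - 38)*(2/203) = -10*2/203 = -20/203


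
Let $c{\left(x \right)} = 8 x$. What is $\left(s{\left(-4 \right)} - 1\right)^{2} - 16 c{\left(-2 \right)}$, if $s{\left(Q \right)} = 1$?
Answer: $256$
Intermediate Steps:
$\left(s{\left(-4 \right)} - 1\right)^{2} - 16 c{\left(-2 \right)} = \left(1 - 1\right)^{2} - 16 \cdot 8 \left(-2\right) = 0^{2} - -256 = 0 + 256 = 256$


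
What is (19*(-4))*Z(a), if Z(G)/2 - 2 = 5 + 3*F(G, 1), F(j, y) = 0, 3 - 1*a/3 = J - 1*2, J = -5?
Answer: -1064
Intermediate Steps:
a = 30 (a = 9 - 3*(-5 - 1*2) = 9 - 3*(-5 - 2) = 9 - 3*(-7) = 9 + 21 = 30)
Z(G) = 14 (Z(G) = 4 + 2*(5 + 3*0) = 4 + 2*(5 + 0) = 4 + 2*5 = 4 + 10 = 14)
(19*(-4))*Z(a) = (19*(-4))*14 = -76*14 = -1064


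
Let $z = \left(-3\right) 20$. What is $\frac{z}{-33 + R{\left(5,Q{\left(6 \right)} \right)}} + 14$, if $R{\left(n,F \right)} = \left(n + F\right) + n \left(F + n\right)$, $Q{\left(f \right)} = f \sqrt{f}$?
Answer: $\frac{12062}{863} - \frac{240 \sqrt{6}}{863} \approx 13.296$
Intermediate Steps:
$Q{\left(f \right)} = f^{\frac{3}{2}}$
$R{\left(n,F \right)} = F + n + n \left(F + n\right)$ ($R{\left(n,F \right)} = \left(F + n\right) + n \left(F + n\right) = F + n + n \left(F + n\right)$)
$z = -60$
$\frac{z}{-33 + R{\left(5,Q{\left(6 \right)} \right)}} + 14 = \frac{1}{-33 + \left(6^{\frac{3}{2}} + 5 + 5^{2} + 6^{\frac{3}{2}} \cdot 5\right)} \left(-60\right) + 14 = \frac{1}{-33 + \left(6 \sqrt{6} + 5 + 25 + 6 \sqrt{6} \cdot 5\right)} \left(-60\right) + 14 = \frac{1}{-33 + \left(6 \sqrt{6} + 5 + 25 + 30 \sqrt{6}\right)} \left(-60\right) + 14 = \frac{1}{-33 + \left(30 + 36 \sqrt{6}\right)} \left(-60\right) + 14 = \frac{1}{-3 + 36 \sqrt{6}} \left(-60\right) + 14 = - \frac{60}{-3 + 36 \sqrt{6}} + 14 = 14 - \frac{60}{-3 + 36 \sqrt{6}}$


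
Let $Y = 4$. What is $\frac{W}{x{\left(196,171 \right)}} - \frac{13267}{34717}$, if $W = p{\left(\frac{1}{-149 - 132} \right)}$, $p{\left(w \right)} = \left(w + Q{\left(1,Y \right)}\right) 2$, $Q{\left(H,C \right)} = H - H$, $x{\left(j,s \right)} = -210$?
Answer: $- \frac{391408118}{1024325085} \approx -0.38211$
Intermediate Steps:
$Q{\left(H,C \right)} = 0$
$p{\left(w \right)} = 2 w$ ($p{\left(w \right)} = \left(w + 0\right) 2 = w 2 = 2 w$)
$W = - \frac{2}{281}$ ($W = \frac{2}{-149 - 132} = \frac{2}{-281} = 2 \left(- \frac{1}{281}\right) = - \frac{2}{281} \approx -0.0071174$)
$\frac{W}{x{\left(196,171 \right)}} - \frac{13267}{34717} = - \frac{2}{281 \left(-210\right)} - \frac{13267}{34717} = \left(- \frac{2}{281}\right) \left(- \frac{1}{210}\right) - \frac{13267}{34717} = \frac{1}{29505} - \frac{13267}{34717} = - \frac{391408118}{1024325085}$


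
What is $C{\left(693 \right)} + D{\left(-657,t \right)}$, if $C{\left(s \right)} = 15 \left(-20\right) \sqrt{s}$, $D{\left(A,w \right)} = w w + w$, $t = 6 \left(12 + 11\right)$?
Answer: $19182 - 900 \sqrt{77} \approx 11285.0$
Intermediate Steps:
$t = 138$ ($t = 6 \cdot 23 = 138$)
$D{\left(A,w \right)} = w + w^{2}$ ($D{\left(A,w \right)} = w^{2} + w = w + w^{2}$)
$C{\left(s \right)} = - 300 \sqrt{s}$
$C{\left(693 \right)} + D{\left(-657,t \right)} = - 300 \sqrt{693} + 138 \left(1 + 138\right) = - 300 \cdot 3 \sqrt{77} + 138 \cdot 139 = - 900 \sqrt{77} + 19182 = 19182 - 900 \sqrt{77}$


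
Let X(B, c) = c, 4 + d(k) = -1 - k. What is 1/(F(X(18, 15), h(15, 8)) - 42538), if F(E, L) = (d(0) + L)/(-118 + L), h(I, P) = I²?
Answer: -107/4551346 ≈ -2.3510e-5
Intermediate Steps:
d(k) = -5 - k (d(k) = -4 + (-1 - k) = -5 - k)
F(E, L) = (-5 + L)/(-118 + L) (F(E, L) = ((-5 - 1*0) + L)/(-118 + L) = ((-5 + 0) + L)/(-118 + L) = (-5 + L)/(-118 + L))
1/(F(X(18, 15), h(15, 8)) - 42538) = 1/((-5 + 15²)/(-118 + 15²) - 42538) = 1/((-5 + 225)/(-118 + 225) - 42538) = 1/(220/107 - 42538) = 1/(-4551346/107) = -107/4551346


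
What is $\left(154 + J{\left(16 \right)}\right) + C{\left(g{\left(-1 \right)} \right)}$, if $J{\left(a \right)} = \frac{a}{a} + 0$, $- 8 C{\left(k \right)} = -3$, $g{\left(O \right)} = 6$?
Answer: $\frac{1243}{8} \approx 155.38$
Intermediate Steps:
$C{\left(k \right)} = \frac{3}{8}$ ($C{\left(k \right)} = \left(- \frac{1}{8}\right) \left(-3\right) = \frac{3}{8}$)
$J{\left(a \right)} = 1$ ($J{\left(a \right)} = 1 + 0 = 1$)
$\left(154 + J{\left(16 \right)}\right) + C{\left(g{\left(-1 \right)} \right)} = \left(154 + 1\right) + \frac{3}{8} = 155 + \frac{3}{8} = \frac{1243}{8}$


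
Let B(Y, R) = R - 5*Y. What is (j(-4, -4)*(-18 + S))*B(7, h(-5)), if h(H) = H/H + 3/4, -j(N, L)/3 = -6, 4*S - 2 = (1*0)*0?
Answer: 41895/4 ≈ 10474.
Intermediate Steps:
S = 1/2 (S = 1/2 + ((1*0)*0)/4 = 1/2 + (0*0)/4 = 1/2 + (1/4)*0 = 1/2 + 0 = 1/2 ≈ 0.50000)
j(N, L) = 18 (j(N, L) = -3*(-6) = 18)
h(H) = 7/4 (h(H) = 1 + 3*(1/4) = 1 + 3/4 = 7/4)
(j(-4, -4)*(-18 + S))*B(7, h(-5)) = (18*(-18 + 1/2))*(7/4 - 5*7) = (18*(-35/2))*(7/4 - 35) = -315*(-133/4) = 41895/4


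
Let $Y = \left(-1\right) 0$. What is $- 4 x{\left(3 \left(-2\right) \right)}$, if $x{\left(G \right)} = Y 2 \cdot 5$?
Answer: $0$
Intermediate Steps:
$Y = 0$
$x{\left(G \right)} = 0$ ($x{\left(G \right)} = 0 \cdot 2 \cdot 5 = 0 \cdot 5 = 0$)
$- 4 x{\left(3 \left(-2\right) \right)} = \left(-4\right) 0 = 0$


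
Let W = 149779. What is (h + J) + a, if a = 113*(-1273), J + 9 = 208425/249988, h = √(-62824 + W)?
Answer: -35962565279/249988 + √86955 ≈ -1.4356e+5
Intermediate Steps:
h = √86955 (h = √(-62824 + 149779) = √86955 ≈ 294.88)
J = -2041467/249988 (J = -9 + 208425/249988 = -2041467/249988 ≈ -8.1663)
a = -143849
(h + J) + a = (√86955 - 2041467/249988) - 143849 = (-2041467/249988 + √86955) - 143849 = -35962565279/249988 + √86955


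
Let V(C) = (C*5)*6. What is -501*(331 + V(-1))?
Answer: -150801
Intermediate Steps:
V(C) = 30*C (V(C) = (5*C)*6 = 30*C)
-501*(331 + V(-1)) = -501*(331 + 30*(-1)) = -501*(331 - 30) = -501*301 = -150801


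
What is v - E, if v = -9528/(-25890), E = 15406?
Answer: -66475302/4315 ≈ -15406.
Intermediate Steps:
v = 1588/4315 (v = -9528*(-1/25890) = 1588/4315 ≈ 0.36802)
v - E = 1588/4315 - 1*15406 = 1588/4315 - 15406 = -66475302/4315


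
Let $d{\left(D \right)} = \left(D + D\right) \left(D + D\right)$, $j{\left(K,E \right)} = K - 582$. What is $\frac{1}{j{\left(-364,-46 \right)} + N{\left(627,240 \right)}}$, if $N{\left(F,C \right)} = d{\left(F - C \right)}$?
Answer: $\frac{1}{598130} \approx 1.6719 \cdot 10^{-6}$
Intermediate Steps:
$j{\left(K,E \right)} = -582 + K$
$d{\left(D \right)} = 4 D^{2}$ ($d{\left(D \right)} = 2 D 2 D = 4 D^{2}$)
$N{\left(F,C \right)} = 4 \left(F - C\right)^{2}$
$\frac{1}{j{\left(-364,-46 \right)} + N{\left(627,240 \right)}} = \frac{1}{\left(-582 - 364\right) + 4 \left(240 - 627\right)^{2}} = \frac{1}{-946 + 4 \left(240 - 627\right)^{2}} = \frac{1}{-946 + 4 \left(-387\right)^{2}} = \frac{1}{-946 + 4 \cdot 149769} = \frac{1}{-946 + 599076} = \frac{1}{598130}$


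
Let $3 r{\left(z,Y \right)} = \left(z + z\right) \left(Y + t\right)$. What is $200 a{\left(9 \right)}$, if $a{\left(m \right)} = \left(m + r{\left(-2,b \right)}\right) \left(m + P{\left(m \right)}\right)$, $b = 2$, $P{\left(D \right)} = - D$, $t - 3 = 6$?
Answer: $0$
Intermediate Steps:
$t = 9$ ($t = 3 + 6 = 9$)
$r{\left(z,Y \right)} = \frac{2 z \left(9 + Y\right)}{3}$ ($r{\left(z,Y \right)} = \frac{\left(z + z\right) \left(Y + 9\right)}{3} = \frac{2 z \left(9 + Y\right)}{3}$)
$a{\left(m \right)} = 0$ ($a{\left(m \right)} = \left(m + \frac{2}{3} \left(-2\right) \left(9 + 2\right)\right) \left(m - m\right) = \left(m + \frac{2}{3} \left(-2\right) 11\right) 0 = \left(m - \frac{44}{3}\right) 0 = \left(- \frac{44}{3} + m\right) 0 = 0$)
$200 a{\left(9 \right)} = 200 \cdot 0 = 0$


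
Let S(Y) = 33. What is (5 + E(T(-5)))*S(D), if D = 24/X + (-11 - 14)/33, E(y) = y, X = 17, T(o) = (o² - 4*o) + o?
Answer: 1485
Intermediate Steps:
T(o) = o² - 3*o
D = 367/561 (D = 24/17 + (-11 - 14)/33 = 24*(1/17) - 25*1/33 = 24/17 - 25/33 = 367/561 ≈ 0.65419)
(5 + E(T(-5)))*S(D) = (5 - 5*(-3 - 5))*33 = (5 - 5*(-8))*33 = (5 + 40)*33 = 45*33 = 1485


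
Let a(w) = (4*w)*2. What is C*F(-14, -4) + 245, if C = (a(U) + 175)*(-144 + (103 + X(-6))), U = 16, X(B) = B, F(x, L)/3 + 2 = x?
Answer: 683813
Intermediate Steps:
F(x, L) = -6 + 3*x
a(w) = 8*w
C = -14241 (C = (8*16 + 175)*(-144 + (103 - 6)) = (128 + 175)*(-144 + 97) = 303*(-47) = -14241)
C*F(-14, -4) + 245 = -14241*(-6 + 3*(-14)) + 245 = -14241*(-6 - 42) + 245 = -14241*(-48) + 245 = 683568 + 245 = 683813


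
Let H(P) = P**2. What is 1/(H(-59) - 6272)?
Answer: -1/2791 ≈ -0.00035829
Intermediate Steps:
1/(H(-59) - 6272) = 1/((-59)**2 - 6272) = 1/(3481 - 6272) = 1/(-2791) = -1/2791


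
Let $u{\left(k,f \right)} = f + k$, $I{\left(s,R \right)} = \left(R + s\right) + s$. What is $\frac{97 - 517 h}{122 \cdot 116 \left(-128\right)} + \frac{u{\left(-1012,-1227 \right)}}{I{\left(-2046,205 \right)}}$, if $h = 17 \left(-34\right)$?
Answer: $\frac{2893936283}{7041129472} \approx 0.411$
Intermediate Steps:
$I{\left(s,R \right)} = R + 2 s$
$h = -578$
$\frac{97 - 517 h}{122 \cdot 116 \left(-128\right)} + \frac{u{\left(-1012,-1227 \right)}}{I{\left(-2046,205 \right)}} = \frac{97 - -298826}{122 \cdot 116 \left(-128\right)} + \frac{-1227 - 1012}{205 + 2 \left(-2046\right)} = \frac{97 + 298826}{14152 \left(-128\right)} - \frac{2239}{205 - 4092} = \frac{298923}{-1811456} - \frac{2239}{-3887} = 298923 \left(- \frac{1}{1811456}\right) - - \frac{2239}{3887} = - \frac{298923}{1811456} + \frac{2239}{3887} = \frac{2893936283}{7041129472}$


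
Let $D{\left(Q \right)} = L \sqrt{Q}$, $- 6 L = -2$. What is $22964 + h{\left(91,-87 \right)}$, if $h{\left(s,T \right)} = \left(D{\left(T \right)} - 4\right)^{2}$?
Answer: $\frac{68911}{3} - \frac{8 i \sqrt{87}}{3} \approx 22970.0 - 24.873 i$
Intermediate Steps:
$L = \frac{1}{3}$ ($L = \left(- \frac{1}{6}\right) \left(-2\right) = \frac{1}{3} \approx 0.33333$)
$D{\left(Q \right)} = \frac{\sqrt{Q}}{3}$
$h{\left(s,T \right)} = \left(-4 + \frac{\sqrt{T}}{3}\right)^{2}$ ($h{\left(s,T \right)} = \left(\frac{\sqrt{T}}{3} - 4\right)^{2} = \left(-4 + \frac{\sqrt{T}}{3}\right)^{2}$)
$22964 + h{\left(91,-87 \right)} = 22964 + \frac{\left(-12 + \sqrt{-87}\right)^{2}}{9} = 22964 + \frac{\left(-12 + i \sqrt{87}\right)^{2}}{9}$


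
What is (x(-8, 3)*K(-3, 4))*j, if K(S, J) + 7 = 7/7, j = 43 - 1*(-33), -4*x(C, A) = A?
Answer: 342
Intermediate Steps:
x(C, A) = -A/4
j = 76 (j = 43 + 33 = 76)
K(S, J) = -6 (K(S, J) = -7 + 7/7 = -7 + 7*(⅐) = -7 + 1 = -6)
(x(-8, 3)*K(-3, 4))*j = (-¼*3*(-6))*76 = -¾*(-6)*76 = (9/2)*76 = 342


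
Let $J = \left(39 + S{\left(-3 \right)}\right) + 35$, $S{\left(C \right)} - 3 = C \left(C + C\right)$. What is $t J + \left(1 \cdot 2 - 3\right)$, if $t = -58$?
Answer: $-5511$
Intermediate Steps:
$S{\left(C \right)} = 3 + 2 C^{2}$ ($S{\left(C \right)} = 3 + C \left(C + C\right) = 3 + C 2 C = 3 + 2 C^{2}$)
$J = 95$ ($J = \left(39 + \left(3 + 2 \left(-3\right)^{2}\right)\right) + 35 = \left(39 + \left(3 + 2 \cdot 9\right)\right) + 35 = \left(39 + \left(3 + 18\right)\right) + 35 = \left(39 + 21\right) + 35 = 60 + 35 = 95$)
$t J + \left(1 \cdot 2 - 3\right) = \left(-58\right) 95 + \left(1 \cdot 2 - 3\right) = -5510 + \left(2 - 3\right) = -5510 - 1 = -5511$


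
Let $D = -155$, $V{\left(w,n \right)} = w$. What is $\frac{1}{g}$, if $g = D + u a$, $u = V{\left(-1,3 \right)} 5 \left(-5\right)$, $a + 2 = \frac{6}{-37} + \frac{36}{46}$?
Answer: $- \frac{851}{161255} \approx -0.0052774$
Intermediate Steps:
$a = - \frac{1174}{851}$ ($a = -2 + \left(\frac{6}{-37} + \frac{36}{46}\right) = -2 + \left(6 \left(- \frac{1}{37}\right) + 36 \cdot \frac{1}{46}\right) = -2 + \left(- \frac{6}{37} + \frac{18}{23}\right) = -2 + \frac{528}{851} = - \frac{1174}{851} \approx -1.3796$)
$u = 25$ ($u = \left(-1\right) 5 \left(-5\right) = \left(-5\right) \left(-5\right) = 25$)
$g = - \frac{161255}{851}$ ($g = -155 + 25 \left(- \frac{1174}{851}\right) = -155 - \frac{29350}{851} = - \frac{161255}{851} \approx -189.49$)
$\frac{1}{g} = \frac{1}{- \frac{161255}{851}} = - \frac{851}{161255}$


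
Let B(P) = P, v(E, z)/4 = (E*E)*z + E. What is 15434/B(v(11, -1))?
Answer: -7717/220 ≈ -35.077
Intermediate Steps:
v(E, z) = 4*E + 4*z*E**2 (v(E, z) = 4*((E*E)*z + E) = 4*(E**2*z + E) = 4*(z*E**2 + E) = 4*(E + z*E**2) = 4*E + 4*z*E**2)
15434/B(v(11, -1)) = 15434/((4*11*(1 + 11*(-1)))) = 15434/((4*11*(1 - 11))) = 15434/((4*11*(-10))) = 15434/(-440) = 15434*(-1/440) = -7717/220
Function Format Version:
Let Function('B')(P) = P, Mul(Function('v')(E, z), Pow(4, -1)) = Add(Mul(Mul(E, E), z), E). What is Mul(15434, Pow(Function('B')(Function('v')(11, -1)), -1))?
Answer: Rational(-7717, 220) ≈ -35.077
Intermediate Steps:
Function('v')(E, z) = Add(Mul(4, E), Mul(4, z, Pow(E, 2))) (Function('v')(E, z) = Mul(4, Add(Mul(Mul(E, E), z), E)) = Mul(4, Add(Mul(Pow(E, 2), z), E)) = Mul(4, Add(Mul(z, Pow(E, 2)), E)) = Mul(4, Add(E, Mul(z, Pow(E, 2)))) = Add(Mul(4, E), Mul(4, z, Pow(E, 2))))
Mul(15434, Pow(Function('B')(Function('v')(11, -1)), -1)) = Mul(15434, Pow(Mul(4, 11, Add(1, Mul(11, -1))), -1)) = Mul(15434, Pow(Mul(4, 11, Add(1, -11)), -1)) = Mul(15434, Pow(Mul(4, 11, -10), -1)) = Mul(15434, Pow(-440, -1)) = Mul(15434, Rational(-1, 440)) = Rational(-7717, 220)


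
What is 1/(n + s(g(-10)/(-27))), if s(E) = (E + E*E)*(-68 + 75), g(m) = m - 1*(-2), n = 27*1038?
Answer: 729/20432914 ≈ 3.5678e-5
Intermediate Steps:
n = 28026
g(m) = 2 + m (g(m) = m + 2 = 2 + m)
s(E) = 7*E + 7*E**2 (s(E) = (E + E**2)*7 = 7*E + 7*E**2)
1/(n + s(g(-10)/(-27))) = 1/(28026 + 7*((2 - 10)/(-27))*(1 + (2 - 10)/(-27))) = 1/(28026 + 7*(-8*(-1/27))*(1 - 8*(-1/27))) = 1/(28026 + 7*(8/27)*(1 + 8/27)) = 1/(28026 + 7*(8/27)*(35/27)) = 1/(28026 + 1960/729) = 1/(20432914/729) = 729/20432914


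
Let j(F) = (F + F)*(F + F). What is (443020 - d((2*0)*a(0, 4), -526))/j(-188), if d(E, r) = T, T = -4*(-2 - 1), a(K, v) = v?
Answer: 6922/2209 ≈ 3.1335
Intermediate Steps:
T = 12 (T = -4*(-3) = 12)
j(F) = 4*F**2 (j(F) = (2*F)*(2*F) = 4*F**2)
d(E, r) = 12
(443020 - d((2*0)*a(0, 4), -526))/j(-188) = (443020 - 1*12)/((4*(-188)**2)) = (443020 - 12)/((4*35344)) = 443008/141376 = 443008*(1/141376) = 6922/2209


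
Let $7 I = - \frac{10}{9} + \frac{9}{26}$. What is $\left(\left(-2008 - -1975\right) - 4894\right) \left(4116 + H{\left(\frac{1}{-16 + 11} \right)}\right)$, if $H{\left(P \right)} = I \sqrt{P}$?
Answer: $-20279532 + \frac{67841 i \sqrt{5}}{630} \approx -2.028 \cdot 10^{7} + 240.79 i$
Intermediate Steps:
$I = - \frac{179}{1638}$ ($I = \frac{- \frac{10}{9} + \frac{9}{26}}{7} = \frac{1}{7} \left(- \frac{179}{234}\right) = - \frac{179}{1638} \approx -0.10928$)
$H{\left(P \right)} = - \frac{179 \sqrt{P}}{1638}$
$\left(\left(-2008 - -1975\right) - 4894\right) \left(4116 + H{\left(\frac{1}{-16 + 11} \right)}\right) = \left(\left(-2008 - -1975\right) - 4894\right) \left(4116 - \frac{179 \sqrt{\frac{1}{-16 + 11}}}{1638}\right) = \left(\left(-2008 + 1975\right) - 4894\right) \left(4116 - \frac{179 \sqrt{\frac{1}{-5}}}{1638}\right) = \left(-33 - 4894\right) \left(4116 - \frac{179 \sqrt{- \frac{1}{5}}}{1638}\right) = - 4927 \left(4116 - \frac{179 \frac{i \sqrt{5}}{5}}{1638}\right) = - 4927 \left(4116 - \frac{179 i \sqrt{5}}{8190}\right) = -20279532 + \frac{67841 i \sqrt{5}}{630}$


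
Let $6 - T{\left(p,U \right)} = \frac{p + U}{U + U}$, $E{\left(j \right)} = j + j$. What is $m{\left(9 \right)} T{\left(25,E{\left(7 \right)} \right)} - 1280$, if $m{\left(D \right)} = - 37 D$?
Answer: $- \frac{78797}{28} \approx -2814.2$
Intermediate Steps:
$E{\left(j \right)} = 2 j$
$T{\left(p,U \right)} = 6 - \frac{U + p}{2 U}$ ($T{\left(p,U \right)} = 6 - \frac{p + U}{U + U} = 6 - \frac{U + p}{2 U}$)
$m{\left(9 \right)} T{\left(25,E{\left(7 \right)} \right)} - 1280 = \left(-37\right) 9 \frac{\left(-1\right) 25 + 11 \cdot 2 \cdot 7}{2 \cdot 2 \cdot 7} - 1280 = - 333 \frac{-25 + 11 \cdot 14}{2 \cdot 14} - 1280 = - 333 \cdot \frac{1}{2} \cdot \frac{1}{14} \left(-25 + 154\right) - 1280 = - 333 \cdot \frac{1}{2} \cdot \frac{1}{14} \cdot 129 - 1280 = \left(-333\right) \frac{129}{28} - 1280 = - \frac{42957}{28} - 1280 = - \frac{78797}{28}$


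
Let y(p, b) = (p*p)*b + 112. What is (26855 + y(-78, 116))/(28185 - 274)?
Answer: 732711/27911 ≈ 26.252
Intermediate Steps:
y(p, b) = 112 + b*p² (y(p, b) = p²*b + 112 = b*p² + 112 = 112 + b*p²)
(26855 + y(-78, 116))/(28185 - 274) = (26855 + (112 + 116*(-78)²))/(28185 - 274) = (26855 + (112 + 116*6084))/27911 = (26855 + (112 + 705744))*(1/27911) = (26855 + 705856)*(1/27911) = 732711*(1/27911) = 732711/27911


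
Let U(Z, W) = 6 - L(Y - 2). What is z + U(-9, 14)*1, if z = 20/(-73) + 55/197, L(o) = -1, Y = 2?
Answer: 100742/14381 ≈ 7.0052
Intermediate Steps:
U(Z, W) = 7 (U(Z, W) = 6 - 1*(-1) = 6 + 1 = 7)
z = 75/14381 (z = 20*(-1/73) + 55*(1/197) = -20/73 + 55/197 = 75/14381 ≈ 0.0052152)
z + U(-9, 14)*1 = 75/14381 + 7*1 = 75/14381 + 7 = 100742/14381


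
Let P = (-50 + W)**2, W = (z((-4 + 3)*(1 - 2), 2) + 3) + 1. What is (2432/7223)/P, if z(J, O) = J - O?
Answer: 2432/15955607 ≈ 0.00015242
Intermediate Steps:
W = 3 (W = (((-4 + 3)*(1 - 2) - 1*2) + 3) + 1 = ((-1*(-1) - 2) + 3) + 1 = ((1 - 2) + 3) + 1 = (-1 + 3) + 1 = 2 + 1 = 3)
P = 2209 (P = (-50 + 3)**2 = (-47)**2 = 2209)
(2432/7223)/P = (2432/7223)/2209 = (2432*(1/7223))*(1/2209) = (2432/7223)*(1/2209) = 2432/15955607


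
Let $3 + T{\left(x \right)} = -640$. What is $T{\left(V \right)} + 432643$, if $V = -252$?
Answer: $432000$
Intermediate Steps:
$T{\left(x \right)} = -643$ ($T{\left(x \right)} = -3 - 640 = -643$)
$T{\left(V \right)} + 432643 = -643 + 432643 = 432000$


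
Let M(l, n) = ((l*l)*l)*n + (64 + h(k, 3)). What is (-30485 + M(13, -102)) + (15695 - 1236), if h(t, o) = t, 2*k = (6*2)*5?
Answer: -240026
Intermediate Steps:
k = 30 (k = ((6*2)*5)/2 = (12*5)/2 = (½)*60 = 30)
M(l, n) = 94 + n*l³ (M(l, n) = ((l*l)*l)*n + (64 + 30) = (l²*l)*n + 94 = l³*n + 94 = n*l³ + 94 = 94 + n*l³)
(-30485 + M(13, -102)) + (15695 - 1236) = (-30485 + (94 - 102*13³)) + (15695 - 1236) = (-30485 + (94 - 102*2197)) + 14459 = (-30485 + (94 - 224094)) + 14459 = (-30485 - 224000) + 14459 = -254485 + 14459 = -240026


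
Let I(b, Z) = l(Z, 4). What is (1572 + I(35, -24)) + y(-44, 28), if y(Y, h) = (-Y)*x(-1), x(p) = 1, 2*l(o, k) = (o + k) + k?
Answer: 1608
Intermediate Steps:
l(o, k) = k + o/2 (l(o, k) = ((o + k) + k)/2 = ((k + o) + k)/2 = (o + 2*k)/2 = k + o/2)
I(b, Z) = 4 + Z/2
y(Y, h) = -Y (y(Y, h) = -Y*1 = -Y)
(1572 + I(35, -24)) + y(-44, 28) = (1572 + (4 + (½)*(-24))) - 1*(-44) = (1572 + (4 - 12)) + 44 = (1572 - 8) + 44 = 1564 + 44 = 1608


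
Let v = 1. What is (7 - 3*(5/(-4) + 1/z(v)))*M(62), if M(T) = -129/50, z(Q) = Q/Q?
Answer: -3999/200 ≈ -19.995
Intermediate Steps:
z(Q) = 1
M(T) = -129/50 (M(T) = -129*1/50 = -129/50)
(7 - 3*(5/(-4) + 1/z(v)))*M(62) = (7 - 3*(5/(-4) + 1/1))*(-129/50) = (7 - 3*(5*(-1/4) + 1*1))*(-129/50) = (7 - 3*(-5/4 + 1))*(-129/50) = (7 - 3*(-1/4))*(-129/50) = (7 + 3/4)*(-129/50) = (31/4)*(-129/50) = -3999/200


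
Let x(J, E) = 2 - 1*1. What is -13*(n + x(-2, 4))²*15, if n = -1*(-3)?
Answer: -3120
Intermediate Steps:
x(J, E) = 1 (x(J, E) = 2 - 1 = 1)
n = 3
-13*(n + x(-2, 4))²*15 = -13*(3 + 1)²*15 = -13*4²*15 = -13*16*15 = -208*15 = -3120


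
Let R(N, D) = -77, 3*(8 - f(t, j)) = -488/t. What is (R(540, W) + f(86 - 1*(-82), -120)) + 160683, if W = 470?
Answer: 10118743/63 ≈ 1.6062e+5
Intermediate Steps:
f(t, j) = 8 + 488/(3*t) (f(t, j) = 8 - (-488)/(3*t) = 8 + 488/(3*t))
(R(540, W) + f(86 - 1*(-82), -120)) + 160683 = (-77 + (8 + 488/(3*(86 - 1*(-82))))) + 160683 = (-77 + (8 + 488/(3*(86 + 82)))) + 160683 = (-77 + (8 + (488/3)/168)) + 160683 = (-77 + (8 + (488/3)*(1/168))) + 160683 = (-77 + (8 + 61/63)) + 160683 = (-77 + 565/63) + 160683 = -4286/63 + 160683 = 10118743/63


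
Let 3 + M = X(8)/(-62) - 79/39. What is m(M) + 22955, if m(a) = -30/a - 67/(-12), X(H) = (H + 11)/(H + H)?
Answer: 53789358851/2342076 ≈ 22967.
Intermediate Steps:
X(H) = (11 + H)/(2*H) (X(H) = (11 + H)/((2*H)) = (11 + H)*(1/(2*H)) = (11 + H)/(2*H))
M = -195173/38688 (M = -3 + (((1/2)*(11 + 8)/8)/(-62) - 79/39) = -3 + (((1/2)*(1/8)*19)*(-1/62) - 79*1/39) = -3 + ((19/16)*(-1/62) - 79/39) = -3 + (-19/992 - 79/39) = -3 - 79109/38688 = -195173/38688 ≈ -5.0448)
m(a) = 67/12 - 30/a (m(a) = -30/a - 67*(-1/12) = -30/a + 67/12 = 67/12 - 30/a)
m(M) + 22955 = (67/12 - 30/(-195173/38688)) + 22955 = (67/12 - 30*(-38688/195173)) + 22955 = (67/12 + 1160640/195173) + 22955 = 27004271/2342076 + 22955 = 53789358851/2342076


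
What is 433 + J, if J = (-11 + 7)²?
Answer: 449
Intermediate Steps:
J = 16 (J = (-4)² = 16)
433 + J = 433 + 16 = 449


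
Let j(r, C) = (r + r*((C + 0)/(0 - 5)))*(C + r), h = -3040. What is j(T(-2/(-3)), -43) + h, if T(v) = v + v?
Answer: -10720/3 ≈ -3573.3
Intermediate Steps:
T(v) = 2*v
j(r, C) = (C + r)*(r - C*r/5) (j(r, C) = (r + r*(C/(-5)))*(C + r) = (r + r*(C*(-⅕)))*(C + r) = (r + r*(-C/5))*(C + r) = (r - C*r/5)*(C + r) = (C + r)*(r - C*r/5))
j(T(-2/(-3)), -43) + h = (2*(-2/(-3)))*(-1*(-43)² + 5*(-43) + 5*(2*(-2/(-3))) - 1*(-43)*2*(-2/(-3)))/5 - 3040 = (2*(-2*(-⅓)))*(-1*1849 - 215 + 5*(2*(-2*(-⅓))) - 1*(-43)*2*(-2*(-⅓)))/5 - 3040 = (2*(⅔))*(-1849 - 215 + 5*(2*(⅔)) - 1*(-43)*2*(⅔))/5 - 3040 = (⅕)*(4/3)*(-1849 - 215 + 5*(4/3) - 1*(-43)*4/3) - 3040 = (⅕)*(4/3)*(-1849 - 215 + 20/3 + 172/3) - 3040 = (⅕)*(4/3)*(-2000) - 3040 = -1600/3 - 3040 = -10720/3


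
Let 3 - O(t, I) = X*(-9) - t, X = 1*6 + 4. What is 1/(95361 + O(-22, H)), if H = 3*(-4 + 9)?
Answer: 1/95432 ≈ 1.0479e-5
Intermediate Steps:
H = 15 (H = 3*5 = 15)
X = 10 (X = 6 + 4 = 10)
O(t, I) = 93 + t (O(t, I) = 3 - (10*(-9) - t) = 3 - (-90 - t) = 3 + (90 + t) = 93 + t)
1/(95361 + O(-22, H)) = 1/(95361 + (93 - 22)) = 1/(95361 + 71) = 1/95432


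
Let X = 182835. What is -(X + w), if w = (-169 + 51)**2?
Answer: -196759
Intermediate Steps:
w = 13924 (w = (-118)**2 = 13924)
-(X + w) = -(182835 + 13924) = -1*196759 = -196759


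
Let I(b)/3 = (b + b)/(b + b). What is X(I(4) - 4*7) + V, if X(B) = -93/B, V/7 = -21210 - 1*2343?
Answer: -4121682/25 ≈ -1.6487e+5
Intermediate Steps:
I(b) = 3 (I(b) = 3*((b + b)/(b + b)) = 3*((2*b)/((2*b))) = 3*((2*b)*(1/(2*b))) = 3*1 = 3)
V = -164871 (V = 7*(-21210 - 1*2343) = 7*(-21210 - 2343) = 7*(-23553) = -164871)
X(I(4) - 4*7) + V = -93/(3 - 4*7) - 164871 = -93/(3 - 28) - 164871 = -93/(-25) - 164871 = -93*(-1/25) - 164871 = 93/25 - 164871 = -4121682/25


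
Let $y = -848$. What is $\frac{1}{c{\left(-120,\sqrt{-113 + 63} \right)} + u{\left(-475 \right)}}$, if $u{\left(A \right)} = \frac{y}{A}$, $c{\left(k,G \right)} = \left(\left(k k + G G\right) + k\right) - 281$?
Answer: $\frac{475}{6626623} \approx 7.1681 \cdot 10^{-5}$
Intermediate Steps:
$c{\left(k,G \right)} = -281 + k + G^{2} + k^{2}$ ($c{\left(k,G \right)} = \left(\left(k^{2} + G^{2}\right) + k\right) - 281 = \left(\left(G^{2} + k^{2}\right) + k\right) - 281 = \left(k + G^{2} + k^{2}\right) - 281 = -281 + k + G^{2} + k^{2}$)
$u{\left(A \right)} = - \frac{848}{A}$
$\frac{1}{c{\left(-120,\sqrt{-113 + 63} \right)} + u{\left(-475 \right)}} = \frac{1}{\left(-281 - 120 + \left(\sqrt{-113 + 63}\right)^{2} + \left(-120\right)^{2}\right) - \frac{848}{-475}} = \frac{1}{\left(-281 - 120 + \left(\sqrt{-50}\right)^{2} + 14400\right) - - \frac{848}{475}} = \frac{1}{\left(-281 - 120 + \left(5 i \sqrt{2}\right)^{2} + 14400\right) + \frac{848}{475}} = \frac{1}{\left(-281 - 120 - 50 + 14400\right) + \frac{848}{475}} = \frac{1}{13949 + \frac{848}{475}} = \frac{1}{\frac{6626623}{475}} = \frac{475}{6626623}$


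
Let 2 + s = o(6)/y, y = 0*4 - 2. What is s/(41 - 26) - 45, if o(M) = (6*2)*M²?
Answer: -893/15 ≈ -59.533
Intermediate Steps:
y = -2 (y = 0 - 2 = -2)
o(M) = 12*M²
s = -218 (s = -2 + (12*6²)/(-2) = -2 + (12*36)*(-½) = -2 + 432*(-½) = -2 - 216 = -218)
s/(41 - 26) - 45 = -218/(41 - 26) - 45 = -218/15 - 45 = -893/15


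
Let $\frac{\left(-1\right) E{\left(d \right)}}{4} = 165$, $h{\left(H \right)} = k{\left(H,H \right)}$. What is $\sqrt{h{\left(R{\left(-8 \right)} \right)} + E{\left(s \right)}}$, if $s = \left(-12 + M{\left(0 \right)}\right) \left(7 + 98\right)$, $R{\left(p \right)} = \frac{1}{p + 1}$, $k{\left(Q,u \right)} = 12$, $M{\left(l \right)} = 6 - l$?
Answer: $18 i \sqrt{2} \approx 25.456 i$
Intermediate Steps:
$R{\left(p \right)} = \frac{1}{1 + p}$
$h{\left(H \right)} = 12$
$s = -630$ ($s = \left(-12 + \left(6 - 0\right)\right) \left(7 + 98\right) = \left(-12 + \left(6 + 0\right)\right) 105 = \left(-12 + 6\right) 105 = \left(-6\right) 105 = -630$)
$E{\left(d \right)} = -660$ ($E{\left(d \right)} = \left(-4\right) 165 = -660$)
$\sqrt{h{\left(R{\left(-8 \right)} \right)} + E{\left(s \right)}} = \sqrt{12 - 660} = \sqrt{-648} = 18 i \sqrt{2}$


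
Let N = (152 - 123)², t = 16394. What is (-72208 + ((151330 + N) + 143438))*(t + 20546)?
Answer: 8252432940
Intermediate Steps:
N = 841 (N = 29² = 841)
(-72208 + ((151330 + N) + 143438))*(t + 20546) = (-72208 + ((151330 + 841) + 143438))*(16394 + 20546) = (-72208 + (152171 + 143438))*36940 = (-72208 + 295609)*36940 = 223401*36940 = 8252432940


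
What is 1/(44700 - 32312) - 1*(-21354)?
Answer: 264533353/12388 ≈ 21354.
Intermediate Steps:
1/(44700 - 32312) - 1*(-21354) = 1/12388 + 21354 = 264533353/12388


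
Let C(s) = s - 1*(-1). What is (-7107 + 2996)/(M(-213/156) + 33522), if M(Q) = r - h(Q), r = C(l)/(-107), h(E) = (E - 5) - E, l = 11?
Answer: -439877/3587377 ≈ -0.12262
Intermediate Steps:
C(s) = 1 + s (C(s) = s + 1 = 1 + s)
h(E) = -5 (h(E) = (-5 + E) - E = -5)
r = -12/107 (r = (1 + 11)/(-107) = 12*(-1/107) = -12/107 ≈ -0.11215)
M(Q) = 523/107 (M(Q) = -12/107 - 1*(-5) = -12/107 + 5 = 523/107)
(-7107 + 2996)/(M(-213/156) + 33522) = (-7107 + 2996)/(523/107 + 33522) = -4111/3587377/107 = -4111*107/3587377 = -439877/3587377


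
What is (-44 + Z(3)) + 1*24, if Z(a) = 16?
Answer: -4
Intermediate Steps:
(-44 + Z(3)) + 1*24 = (-44 + 16) + 1*24 = -28 + 24 = -4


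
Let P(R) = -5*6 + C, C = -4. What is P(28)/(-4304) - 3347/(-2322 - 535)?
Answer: 7251313/6148264 ≈ 1.1794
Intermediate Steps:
P(R) = -34 (P(R) = -5*6 - 4 = -30 - 4 = -34)
P(28)/(-4304) - 3347/(-2322 - 535) = -34/(-4304) - 3347/(-2322 - 535) = -34*(-1/4304) - 3347/(-2857) = 17/2152 - 3347*(-1/2857) = 17/2152 + 3347/2857 = 7251313/6148264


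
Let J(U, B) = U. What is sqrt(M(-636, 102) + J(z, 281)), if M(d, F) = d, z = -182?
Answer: I*sqrt(818) ≈ 28.601*I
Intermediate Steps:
sqrt(M(-636, 102) + J(z, 281)) = sqrt(-636 - 182) = sqrt(-818) = I*sqrt(818)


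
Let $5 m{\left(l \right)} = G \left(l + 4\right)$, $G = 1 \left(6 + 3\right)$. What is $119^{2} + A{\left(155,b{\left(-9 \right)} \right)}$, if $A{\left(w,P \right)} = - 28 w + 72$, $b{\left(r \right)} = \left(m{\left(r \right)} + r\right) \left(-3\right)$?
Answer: $9893$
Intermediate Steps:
$G = 9$ ($G = 1 \cdot 9 = 9$)
$m{\left(l \right)} = \frac{36}{5} + \frac{9 l}{5}$ ($m{\left(l \right)} = \frac{9 \left(l + 4\right)}{5} = \frac{9 \left(4 + l\right)}{5} = \frac{36 + 9 l}{5} = \frac{36}{5} + \frac{9 l}{5}$)
$b{\left(r \right)} = - \frac{108}{5} - \frac{42 r}{5}$ ($b{\left(r \right)} = \left(\left(\frac{36}{5} + \frac{9 r}{5}\right) + r\right) \left(-3\right) = \left(\frac{36}{5} + \frac{14 r}{5}\right) \left(-3\right) = - \frac{108}{5} - \frac{42 r}{5}$)
$A{\left(w,P \right)} = 72 - 28 w$
$119^{2} + A{\left(155,b{\left(-9 \right)} \right)} = 119^{2} + \left(72 - 4340\right) = 14161 + \left(72 - 4340\right) = 14161 - 4268 = 9893$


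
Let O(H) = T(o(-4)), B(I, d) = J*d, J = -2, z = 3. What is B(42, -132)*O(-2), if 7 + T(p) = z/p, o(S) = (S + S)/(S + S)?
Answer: -1056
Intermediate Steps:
o(S) = 1 (o(S) = (2*S)/((2*S)) = (2*S)*(1/(2*S)) = 1)
T(p) = -7 + 3/p
B(I, d) = -2*d
O(H) = -4 (O(H) = -7 + 3/1 = -7 + 3*1 = -7 + 3 = -4)
B(42, -132)*O(-2) = -2*(-132)*(-4) = 264*(-4) = -1056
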